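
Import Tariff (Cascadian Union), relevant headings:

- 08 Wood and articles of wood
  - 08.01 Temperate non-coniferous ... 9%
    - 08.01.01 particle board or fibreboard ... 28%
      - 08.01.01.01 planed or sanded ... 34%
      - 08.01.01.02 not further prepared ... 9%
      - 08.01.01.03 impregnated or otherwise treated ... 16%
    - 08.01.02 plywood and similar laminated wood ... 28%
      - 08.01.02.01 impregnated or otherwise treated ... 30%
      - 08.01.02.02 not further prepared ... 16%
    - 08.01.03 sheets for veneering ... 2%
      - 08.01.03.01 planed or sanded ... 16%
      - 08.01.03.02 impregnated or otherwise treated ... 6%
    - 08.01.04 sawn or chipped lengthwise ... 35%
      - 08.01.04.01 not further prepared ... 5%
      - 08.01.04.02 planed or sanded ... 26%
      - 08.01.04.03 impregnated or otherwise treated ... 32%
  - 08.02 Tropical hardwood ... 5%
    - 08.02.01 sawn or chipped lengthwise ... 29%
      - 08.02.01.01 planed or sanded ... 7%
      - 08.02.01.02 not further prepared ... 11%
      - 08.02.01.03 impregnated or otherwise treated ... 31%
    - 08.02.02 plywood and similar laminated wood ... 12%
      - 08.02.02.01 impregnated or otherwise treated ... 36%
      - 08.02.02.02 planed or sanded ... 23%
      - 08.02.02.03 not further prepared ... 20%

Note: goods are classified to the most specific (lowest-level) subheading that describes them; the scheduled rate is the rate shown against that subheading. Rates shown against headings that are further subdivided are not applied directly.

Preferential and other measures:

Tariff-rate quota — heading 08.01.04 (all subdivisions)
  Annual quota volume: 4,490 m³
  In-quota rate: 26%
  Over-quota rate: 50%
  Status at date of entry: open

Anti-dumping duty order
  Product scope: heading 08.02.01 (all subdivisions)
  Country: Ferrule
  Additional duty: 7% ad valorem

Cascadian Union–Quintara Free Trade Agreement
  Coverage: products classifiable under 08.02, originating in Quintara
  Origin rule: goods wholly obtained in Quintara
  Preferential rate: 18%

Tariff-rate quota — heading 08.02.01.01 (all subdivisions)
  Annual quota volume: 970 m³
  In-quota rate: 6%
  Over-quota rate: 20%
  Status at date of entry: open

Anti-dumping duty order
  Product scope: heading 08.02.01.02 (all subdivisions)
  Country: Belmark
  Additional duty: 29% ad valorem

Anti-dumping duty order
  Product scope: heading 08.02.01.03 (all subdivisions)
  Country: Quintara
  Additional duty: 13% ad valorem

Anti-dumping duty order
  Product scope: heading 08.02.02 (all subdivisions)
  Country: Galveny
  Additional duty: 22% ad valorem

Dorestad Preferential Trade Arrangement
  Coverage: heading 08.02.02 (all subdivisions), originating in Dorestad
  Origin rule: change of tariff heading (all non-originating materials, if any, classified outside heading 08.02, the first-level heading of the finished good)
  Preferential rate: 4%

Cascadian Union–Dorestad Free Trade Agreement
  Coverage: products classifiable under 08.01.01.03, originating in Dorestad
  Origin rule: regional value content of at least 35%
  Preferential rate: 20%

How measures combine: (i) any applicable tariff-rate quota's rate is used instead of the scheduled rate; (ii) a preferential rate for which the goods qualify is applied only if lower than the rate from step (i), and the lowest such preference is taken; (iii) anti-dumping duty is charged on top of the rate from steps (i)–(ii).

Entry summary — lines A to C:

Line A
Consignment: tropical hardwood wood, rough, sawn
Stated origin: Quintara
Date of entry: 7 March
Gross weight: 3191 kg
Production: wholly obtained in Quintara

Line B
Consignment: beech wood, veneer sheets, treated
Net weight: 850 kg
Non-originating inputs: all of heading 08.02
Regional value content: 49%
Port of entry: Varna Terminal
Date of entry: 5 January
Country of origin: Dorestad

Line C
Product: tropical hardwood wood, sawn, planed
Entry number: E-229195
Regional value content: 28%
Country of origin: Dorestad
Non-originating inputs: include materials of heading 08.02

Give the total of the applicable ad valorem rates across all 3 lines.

23%

Line A: tropical hardwood → 08.02; sawn → 08.02.01; rough → 08.02.01.02. Scheduled 11%. Quintara agreement on 08.02: wholly obtained → 18% available; preference 18% not lower than 11% → no reduction. → 11%.
Line B: beech → 08.01; veneer sheets → 08.01.03; treated → 08.01.03.02. Scheduled 6%. Dorestad agreement on 08.02.02: 08.01.03.02 not covered; Dorestad agreement on 08.01.01.03: 08.01.03.02 not covered. → 6%.
Line C: tropical hardwood → 08.02; sawn → 08.02.01; planed → 08.02.01.01. Scheduled 7%. quota on 08.02.01.01 open → in-quota 6%; Dorestad agreement on 08.02.02: 08.02.01.01 not covered; Dorestad agreement on 08.01.01.03: 08.02.01.01 not covered. → 6%.
Sum: 11% + 6% + 6% = 23%.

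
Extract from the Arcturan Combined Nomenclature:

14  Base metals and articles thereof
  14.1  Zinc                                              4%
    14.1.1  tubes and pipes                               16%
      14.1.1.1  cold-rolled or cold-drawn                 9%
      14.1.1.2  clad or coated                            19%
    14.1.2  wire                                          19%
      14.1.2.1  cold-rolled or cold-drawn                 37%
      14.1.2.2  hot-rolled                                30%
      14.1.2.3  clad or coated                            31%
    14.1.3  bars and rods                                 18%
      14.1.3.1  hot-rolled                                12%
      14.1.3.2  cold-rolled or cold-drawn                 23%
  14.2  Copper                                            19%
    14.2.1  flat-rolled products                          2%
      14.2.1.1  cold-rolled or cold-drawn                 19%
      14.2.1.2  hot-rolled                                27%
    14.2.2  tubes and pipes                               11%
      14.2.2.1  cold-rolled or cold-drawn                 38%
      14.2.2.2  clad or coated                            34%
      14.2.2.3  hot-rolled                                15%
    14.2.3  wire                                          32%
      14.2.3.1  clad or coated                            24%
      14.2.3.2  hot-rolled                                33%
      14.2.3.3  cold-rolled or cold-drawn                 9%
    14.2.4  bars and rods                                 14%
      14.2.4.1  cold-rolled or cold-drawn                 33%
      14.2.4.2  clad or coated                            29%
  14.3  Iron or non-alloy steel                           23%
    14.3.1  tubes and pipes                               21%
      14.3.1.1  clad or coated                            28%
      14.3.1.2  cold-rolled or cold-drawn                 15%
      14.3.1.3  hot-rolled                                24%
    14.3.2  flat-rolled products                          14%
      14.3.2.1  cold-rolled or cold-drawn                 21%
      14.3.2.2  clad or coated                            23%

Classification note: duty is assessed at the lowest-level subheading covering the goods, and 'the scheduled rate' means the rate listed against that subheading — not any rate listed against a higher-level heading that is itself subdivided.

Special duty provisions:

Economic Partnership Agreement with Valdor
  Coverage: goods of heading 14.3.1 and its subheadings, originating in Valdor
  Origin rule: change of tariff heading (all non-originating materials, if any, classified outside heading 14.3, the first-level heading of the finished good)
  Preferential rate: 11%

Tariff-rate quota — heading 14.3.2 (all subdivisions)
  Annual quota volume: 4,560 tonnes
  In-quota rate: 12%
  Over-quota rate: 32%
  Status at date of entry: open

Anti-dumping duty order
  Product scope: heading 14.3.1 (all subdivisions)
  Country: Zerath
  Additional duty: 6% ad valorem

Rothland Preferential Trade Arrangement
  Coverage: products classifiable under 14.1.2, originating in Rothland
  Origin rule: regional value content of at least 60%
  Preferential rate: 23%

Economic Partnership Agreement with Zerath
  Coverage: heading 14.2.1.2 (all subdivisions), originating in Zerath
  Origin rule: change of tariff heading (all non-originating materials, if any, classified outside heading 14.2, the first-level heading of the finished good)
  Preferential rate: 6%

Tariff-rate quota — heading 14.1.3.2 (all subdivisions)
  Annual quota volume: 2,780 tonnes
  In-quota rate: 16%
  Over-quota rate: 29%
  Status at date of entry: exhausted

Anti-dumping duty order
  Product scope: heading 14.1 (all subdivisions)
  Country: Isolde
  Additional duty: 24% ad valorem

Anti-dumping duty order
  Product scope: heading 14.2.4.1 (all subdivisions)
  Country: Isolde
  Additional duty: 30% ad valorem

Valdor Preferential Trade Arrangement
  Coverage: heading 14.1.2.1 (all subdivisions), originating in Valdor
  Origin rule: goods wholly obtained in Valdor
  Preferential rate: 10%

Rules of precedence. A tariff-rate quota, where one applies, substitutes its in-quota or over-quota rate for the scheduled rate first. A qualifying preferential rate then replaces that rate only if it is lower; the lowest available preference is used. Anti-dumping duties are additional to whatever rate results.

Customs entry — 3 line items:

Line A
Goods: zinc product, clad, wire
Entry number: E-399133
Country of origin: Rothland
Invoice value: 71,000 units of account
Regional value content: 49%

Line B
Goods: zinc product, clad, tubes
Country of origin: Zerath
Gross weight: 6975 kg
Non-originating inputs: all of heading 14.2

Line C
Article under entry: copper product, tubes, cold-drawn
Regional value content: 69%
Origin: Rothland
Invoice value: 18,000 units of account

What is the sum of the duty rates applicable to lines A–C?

88%

Line A: zinc → 14.1; wire → 14.1.2; clad → 14.1.2.3. Scheduled 31%. Rothland agreement on 14.1.2: RVC < 60%. → 31%.
Line B: zinc → 14.1; tubes → 14.1.1; clad → 14.1.1.2. Scheduled 19%. Zerath agreement on 14.2.1.2: 14.1.1.2 not covered. → 19%.
Line C: copper → 14.2; tubes → 14.2.2; cold-drawn → 14.2.2.1. Scheduled 38%. Rothland agreement on 14.1.2: 14.2.2.1 not covered. → 38%.
Sum: 31% + 19% + 38% = 88%.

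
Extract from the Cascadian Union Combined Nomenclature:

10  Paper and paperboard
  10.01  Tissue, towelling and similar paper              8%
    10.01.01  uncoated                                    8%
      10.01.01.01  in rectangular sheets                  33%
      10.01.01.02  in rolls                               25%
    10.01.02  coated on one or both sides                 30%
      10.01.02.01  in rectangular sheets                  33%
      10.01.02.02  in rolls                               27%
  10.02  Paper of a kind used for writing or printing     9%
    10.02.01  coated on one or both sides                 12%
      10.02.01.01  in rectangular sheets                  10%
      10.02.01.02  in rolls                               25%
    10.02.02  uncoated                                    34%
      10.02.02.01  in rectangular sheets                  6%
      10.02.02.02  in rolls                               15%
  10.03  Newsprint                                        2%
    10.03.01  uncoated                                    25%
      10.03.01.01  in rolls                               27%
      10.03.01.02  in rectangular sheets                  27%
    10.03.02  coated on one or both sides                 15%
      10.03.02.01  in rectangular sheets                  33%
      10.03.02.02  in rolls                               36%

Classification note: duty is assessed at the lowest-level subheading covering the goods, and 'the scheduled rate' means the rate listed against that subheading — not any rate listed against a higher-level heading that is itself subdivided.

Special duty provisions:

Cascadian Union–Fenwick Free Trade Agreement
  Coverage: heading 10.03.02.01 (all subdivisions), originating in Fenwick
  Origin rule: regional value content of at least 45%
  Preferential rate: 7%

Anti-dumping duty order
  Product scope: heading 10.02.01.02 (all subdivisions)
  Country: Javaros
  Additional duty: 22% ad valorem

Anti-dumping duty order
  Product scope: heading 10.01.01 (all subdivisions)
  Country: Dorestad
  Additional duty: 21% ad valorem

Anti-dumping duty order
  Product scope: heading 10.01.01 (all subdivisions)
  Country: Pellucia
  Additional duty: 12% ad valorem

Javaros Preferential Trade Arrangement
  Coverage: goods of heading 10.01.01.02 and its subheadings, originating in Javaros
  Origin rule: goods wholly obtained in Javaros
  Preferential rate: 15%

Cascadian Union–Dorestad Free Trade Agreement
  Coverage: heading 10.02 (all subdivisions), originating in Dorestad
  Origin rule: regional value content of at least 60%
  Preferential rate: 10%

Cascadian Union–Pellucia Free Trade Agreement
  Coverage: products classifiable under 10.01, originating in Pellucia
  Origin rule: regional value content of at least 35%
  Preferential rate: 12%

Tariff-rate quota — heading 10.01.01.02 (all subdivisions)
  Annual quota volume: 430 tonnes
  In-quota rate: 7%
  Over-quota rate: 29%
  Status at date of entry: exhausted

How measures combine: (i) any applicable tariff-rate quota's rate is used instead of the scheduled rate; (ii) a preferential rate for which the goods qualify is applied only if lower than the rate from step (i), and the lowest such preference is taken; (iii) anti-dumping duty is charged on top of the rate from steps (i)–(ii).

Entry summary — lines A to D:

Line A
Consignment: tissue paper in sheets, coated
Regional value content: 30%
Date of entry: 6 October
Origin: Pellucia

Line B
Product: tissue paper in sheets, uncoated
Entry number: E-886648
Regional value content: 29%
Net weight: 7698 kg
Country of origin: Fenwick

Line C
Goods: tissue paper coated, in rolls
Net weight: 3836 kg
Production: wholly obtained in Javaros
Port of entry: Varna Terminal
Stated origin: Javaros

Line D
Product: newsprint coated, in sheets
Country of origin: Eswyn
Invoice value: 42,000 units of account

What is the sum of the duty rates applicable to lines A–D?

Line A: tissue paper → 10.01; coated → 10.01.02; in sheets → 10.01.02.01. Scheduled 33%. Pellucia agreement on 10.01: RVC < 35%. → 33%.
Line B: tissue paper → 10.01; uncoated → 10.01.01; in sheets → 10.01.01.01. Scheduled 33%. Fenwick agreement on 10.03.02.01: 10.01.01.01 not covered. → 33%.
Line C: tissue paper → 10.01; coated → 10.01.02; in rolls → 10.01.02.02. Scheduled 27%. Javaros agreement on 10.01.01.02: 10.01.02.02 not covered. → 27%.
Line D: newsprint → 10.03; coated → 10.03.02; in sheets → 10.03.02.01. Scheduled 33%. No special measure applies. → 33%.
Sum: 33% + 33% + 27% + 33% = 126%.

126%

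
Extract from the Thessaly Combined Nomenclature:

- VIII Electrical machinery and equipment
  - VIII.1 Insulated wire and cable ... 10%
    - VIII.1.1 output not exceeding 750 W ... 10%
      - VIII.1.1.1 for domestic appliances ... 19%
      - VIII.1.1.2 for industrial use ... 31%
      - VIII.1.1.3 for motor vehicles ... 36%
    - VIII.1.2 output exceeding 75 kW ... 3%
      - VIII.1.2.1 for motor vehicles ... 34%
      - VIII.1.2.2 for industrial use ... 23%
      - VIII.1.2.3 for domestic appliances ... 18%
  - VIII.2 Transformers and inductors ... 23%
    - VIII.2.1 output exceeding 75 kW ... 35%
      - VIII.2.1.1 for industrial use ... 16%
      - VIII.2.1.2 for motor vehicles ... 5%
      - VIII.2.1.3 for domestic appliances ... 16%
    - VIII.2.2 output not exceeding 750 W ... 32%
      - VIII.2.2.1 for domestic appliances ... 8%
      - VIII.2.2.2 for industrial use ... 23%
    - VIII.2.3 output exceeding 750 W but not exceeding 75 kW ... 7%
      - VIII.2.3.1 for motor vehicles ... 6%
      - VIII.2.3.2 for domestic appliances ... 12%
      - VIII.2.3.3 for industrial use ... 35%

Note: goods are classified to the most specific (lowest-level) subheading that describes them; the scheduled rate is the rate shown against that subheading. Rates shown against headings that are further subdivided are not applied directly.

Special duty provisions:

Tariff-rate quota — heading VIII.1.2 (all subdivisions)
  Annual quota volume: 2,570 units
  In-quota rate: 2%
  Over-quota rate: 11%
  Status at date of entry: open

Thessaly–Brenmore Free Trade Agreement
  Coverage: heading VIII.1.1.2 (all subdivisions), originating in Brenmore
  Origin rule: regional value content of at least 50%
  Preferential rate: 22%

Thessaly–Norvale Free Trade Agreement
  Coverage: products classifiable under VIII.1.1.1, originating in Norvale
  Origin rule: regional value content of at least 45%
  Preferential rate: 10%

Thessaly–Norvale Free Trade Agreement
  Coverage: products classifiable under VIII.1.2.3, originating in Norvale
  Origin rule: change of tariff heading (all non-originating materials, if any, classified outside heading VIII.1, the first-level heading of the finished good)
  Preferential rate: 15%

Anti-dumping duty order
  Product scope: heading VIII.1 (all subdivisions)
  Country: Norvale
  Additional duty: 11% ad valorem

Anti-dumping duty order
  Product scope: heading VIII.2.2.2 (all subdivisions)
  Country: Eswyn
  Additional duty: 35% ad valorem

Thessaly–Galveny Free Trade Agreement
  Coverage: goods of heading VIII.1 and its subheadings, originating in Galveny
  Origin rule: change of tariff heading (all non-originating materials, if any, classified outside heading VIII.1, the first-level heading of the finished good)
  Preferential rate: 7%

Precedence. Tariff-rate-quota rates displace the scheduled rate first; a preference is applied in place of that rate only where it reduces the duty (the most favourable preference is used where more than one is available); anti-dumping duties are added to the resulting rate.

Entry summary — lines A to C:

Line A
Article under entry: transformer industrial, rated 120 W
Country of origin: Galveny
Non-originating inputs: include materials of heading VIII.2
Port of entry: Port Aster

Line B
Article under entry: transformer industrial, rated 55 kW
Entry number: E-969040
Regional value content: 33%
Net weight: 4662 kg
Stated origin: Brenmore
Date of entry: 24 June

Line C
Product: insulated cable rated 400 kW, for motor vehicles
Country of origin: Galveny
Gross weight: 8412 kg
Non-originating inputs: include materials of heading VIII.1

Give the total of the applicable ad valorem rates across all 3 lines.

60%

Line A: transformer → VIII.2; rated 120 W → VIII.2.2; industrial → VIII.2.2.2. Scheduled 23%. Galveny agreement on VIII.1: VIII.2.2.2 not covered. → 23%.
Line B: transformer → VIII.2; rated 55 kW → VIII.2.3; industrial → VIII.2.3.3. Scheduled 35%. Brenmore agreement on VIII.1.1.2: VIII.2.3.3 not covered. → 35%.
Line C: insulated cable → VIII.1; rated 400 kW → VIII.1.2; for motor vehicles → VIII.1.2.1. Scheduled 34%. quota on VIII.1.2 open → in-quota 2%; Galveny agreement on VIII.1: CTH not met. → 2%.
Sum: 23% + 35% + 2% = 60%.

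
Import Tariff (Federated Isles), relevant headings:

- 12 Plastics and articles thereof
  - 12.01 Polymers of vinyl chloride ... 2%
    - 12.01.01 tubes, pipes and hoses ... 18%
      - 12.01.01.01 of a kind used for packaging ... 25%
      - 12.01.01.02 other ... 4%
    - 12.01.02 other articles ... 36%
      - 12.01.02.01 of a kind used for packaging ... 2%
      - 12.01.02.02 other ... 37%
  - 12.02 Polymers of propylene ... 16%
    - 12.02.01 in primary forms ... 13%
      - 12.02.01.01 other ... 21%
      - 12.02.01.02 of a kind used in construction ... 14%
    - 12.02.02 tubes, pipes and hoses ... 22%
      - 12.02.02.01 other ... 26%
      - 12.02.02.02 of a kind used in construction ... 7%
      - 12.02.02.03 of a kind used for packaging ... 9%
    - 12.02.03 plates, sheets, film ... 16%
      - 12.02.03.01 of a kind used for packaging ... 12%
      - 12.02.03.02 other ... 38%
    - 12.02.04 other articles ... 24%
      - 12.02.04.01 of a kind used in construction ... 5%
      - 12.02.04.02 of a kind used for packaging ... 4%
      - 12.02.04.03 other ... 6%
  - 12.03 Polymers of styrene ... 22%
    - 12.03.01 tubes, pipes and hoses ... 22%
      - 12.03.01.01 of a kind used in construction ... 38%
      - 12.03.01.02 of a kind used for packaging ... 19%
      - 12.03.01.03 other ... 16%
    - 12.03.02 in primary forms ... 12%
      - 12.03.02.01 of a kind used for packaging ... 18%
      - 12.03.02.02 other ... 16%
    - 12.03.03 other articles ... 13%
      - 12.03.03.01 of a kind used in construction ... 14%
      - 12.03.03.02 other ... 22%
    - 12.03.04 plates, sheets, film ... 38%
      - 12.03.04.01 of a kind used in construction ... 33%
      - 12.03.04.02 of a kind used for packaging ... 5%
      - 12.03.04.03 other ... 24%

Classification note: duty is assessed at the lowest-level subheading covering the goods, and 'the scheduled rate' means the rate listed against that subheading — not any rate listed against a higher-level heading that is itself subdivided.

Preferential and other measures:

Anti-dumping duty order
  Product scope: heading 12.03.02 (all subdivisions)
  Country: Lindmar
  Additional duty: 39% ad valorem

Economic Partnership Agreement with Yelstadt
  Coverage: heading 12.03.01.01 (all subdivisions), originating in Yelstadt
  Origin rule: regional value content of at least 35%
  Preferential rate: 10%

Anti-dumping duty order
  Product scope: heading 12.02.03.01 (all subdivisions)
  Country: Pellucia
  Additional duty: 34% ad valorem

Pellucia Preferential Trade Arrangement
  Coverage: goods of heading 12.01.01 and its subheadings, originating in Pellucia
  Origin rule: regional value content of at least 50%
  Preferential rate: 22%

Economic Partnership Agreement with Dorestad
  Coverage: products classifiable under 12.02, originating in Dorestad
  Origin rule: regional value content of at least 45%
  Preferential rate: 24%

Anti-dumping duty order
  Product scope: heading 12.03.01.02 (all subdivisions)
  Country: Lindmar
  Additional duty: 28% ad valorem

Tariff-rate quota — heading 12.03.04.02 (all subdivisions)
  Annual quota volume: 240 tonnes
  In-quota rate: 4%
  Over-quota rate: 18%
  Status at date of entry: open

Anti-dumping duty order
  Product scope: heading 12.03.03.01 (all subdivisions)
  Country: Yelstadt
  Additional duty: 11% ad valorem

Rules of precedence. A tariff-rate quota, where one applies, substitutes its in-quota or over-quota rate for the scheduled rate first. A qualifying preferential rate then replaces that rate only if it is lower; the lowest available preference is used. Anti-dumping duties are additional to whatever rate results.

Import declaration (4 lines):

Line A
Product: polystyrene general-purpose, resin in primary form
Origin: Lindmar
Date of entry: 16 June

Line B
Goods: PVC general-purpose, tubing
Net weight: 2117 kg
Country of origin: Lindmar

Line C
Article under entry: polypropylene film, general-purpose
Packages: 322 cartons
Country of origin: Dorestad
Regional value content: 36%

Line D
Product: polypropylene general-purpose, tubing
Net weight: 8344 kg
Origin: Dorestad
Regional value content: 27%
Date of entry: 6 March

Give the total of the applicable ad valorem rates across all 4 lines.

123%

Line A: polystyrene → 12.03; resin in primary form → 12.03.02; general-purpose → 12.03.02.02. Scheduled 16%. anti-dumping (Lindmar, 12.03.02): +39%; total 16% + 39% = 55%. → 55%.
Line B: PVC → 12.01; tubing → 12.01.01; general-purpose → 12.01.01.02. Scheduled 4%. No special measure applies. → 4%.
Line C: polypropylene → 12.02; film → 12.02.03; general-purpose → 12.02.03.02. Scheduled 38%. Dorestad agreement on 12.02: RVC < 45%. → 38%.
Line D: polypropylene → 12.02; tubing → 12.02.02; general-purpose → 12.02.02.01. Scheduled 26%. Dorestad agreement on 12.02: RVC < 45%. → 26%.
Sum: 55% + 4% + 38% + 26% = 123%.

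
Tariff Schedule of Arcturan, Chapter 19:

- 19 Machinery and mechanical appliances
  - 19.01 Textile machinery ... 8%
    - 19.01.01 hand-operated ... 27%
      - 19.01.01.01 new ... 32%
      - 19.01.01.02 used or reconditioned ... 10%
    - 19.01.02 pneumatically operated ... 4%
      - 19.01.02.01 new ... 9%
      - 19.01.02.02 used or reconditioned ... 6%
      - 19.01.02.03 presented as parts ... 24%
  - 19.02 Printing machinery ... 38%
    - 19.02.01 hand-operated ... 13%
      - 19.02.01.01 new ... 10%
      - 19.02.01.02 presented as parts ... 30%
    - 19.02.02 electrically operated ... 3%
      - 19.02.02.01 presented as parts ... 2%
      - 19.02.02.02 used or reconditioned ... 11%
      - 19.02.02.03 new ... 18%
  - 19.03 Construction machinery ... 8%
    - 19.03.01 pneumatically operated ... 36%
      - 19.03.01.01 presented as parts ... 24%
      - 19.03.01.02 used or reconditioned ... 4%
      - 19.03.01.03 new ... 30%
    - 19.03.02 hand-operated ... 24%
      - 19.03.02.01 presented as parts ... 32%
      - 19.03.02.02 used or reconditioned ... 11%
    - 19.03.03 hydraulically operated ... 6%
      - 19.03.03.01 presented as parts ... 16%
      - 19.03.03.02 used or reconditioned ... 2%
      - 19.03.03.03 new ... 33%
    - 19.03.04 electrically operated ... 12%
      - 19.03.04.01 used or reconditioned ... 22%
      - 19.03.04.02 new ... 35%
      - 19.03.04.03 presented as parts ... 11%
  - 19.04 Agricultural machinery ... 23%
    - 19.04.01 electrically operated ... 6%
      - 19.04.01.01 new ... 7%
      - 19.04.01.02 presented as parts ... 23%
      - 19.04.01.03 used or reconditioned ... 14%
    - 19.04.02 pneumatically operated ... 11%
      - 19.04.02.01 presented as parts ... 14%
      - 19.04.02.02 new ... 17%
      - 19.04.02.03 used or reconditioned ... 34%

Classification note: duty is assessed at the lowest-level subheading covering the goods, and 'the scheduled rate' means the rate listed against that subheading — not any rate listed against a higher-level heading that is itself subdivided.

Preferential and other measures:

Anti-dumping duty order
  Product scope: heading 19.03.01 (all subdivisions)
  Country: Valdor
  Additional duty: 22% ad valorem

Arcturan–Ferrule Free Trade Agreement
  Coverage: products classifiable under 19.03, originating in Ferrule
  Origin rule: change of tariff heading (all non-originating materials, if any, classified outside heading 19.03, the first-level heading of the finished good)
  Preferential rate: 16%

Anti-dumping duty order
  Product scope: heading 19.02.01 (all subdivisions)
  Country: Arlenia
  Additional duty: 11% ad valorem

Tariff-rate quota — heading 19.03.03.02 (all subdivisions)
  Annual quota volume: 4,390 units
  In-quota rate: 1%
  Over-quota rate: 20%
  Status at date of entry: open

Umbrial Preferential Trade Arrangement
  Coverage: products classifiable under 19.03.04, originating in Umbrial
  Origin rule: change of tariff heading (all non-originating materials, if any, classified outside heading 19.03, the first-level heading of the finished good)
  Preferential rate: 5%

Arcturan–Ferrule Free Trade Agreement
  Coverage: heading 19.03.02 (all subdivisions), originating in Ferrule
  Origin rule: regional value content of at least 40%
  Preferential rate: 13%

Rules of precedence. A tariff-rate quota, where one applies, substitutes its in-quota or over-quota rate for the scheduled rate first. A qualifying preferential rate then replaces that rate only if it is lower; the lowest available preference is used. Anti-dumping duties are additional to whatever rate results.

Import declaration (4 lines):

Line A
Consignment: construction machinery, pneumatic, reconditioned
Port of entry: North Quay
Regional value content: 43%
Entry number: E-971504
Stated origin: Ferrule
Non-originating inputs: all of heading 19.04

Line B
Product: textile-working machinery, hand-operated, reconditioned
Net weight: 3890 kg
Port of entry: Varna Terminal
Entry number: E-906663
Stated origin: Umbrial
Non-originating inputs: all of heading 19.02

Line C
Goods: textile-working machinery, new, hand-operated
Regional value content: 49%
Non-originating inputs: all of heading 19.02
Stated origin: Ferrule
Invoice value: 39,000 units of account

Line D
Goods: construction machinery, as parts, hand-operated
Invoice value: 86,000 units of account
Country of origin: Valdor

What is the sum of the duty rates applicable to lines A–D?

Line A: construction → 19.03; pneumatic → 19.03.01; reconditioned → 19.03.01.02. Scheduled 4%. Ferrule agreement on 19.03: CTH met → 16% available; Ferrule agreement on 19.03.02: 19.03.01.02 not covered; preference 16% not lower than 4% → no reduction. → 4%.
Line B: textile-working → 19.01; hand-operated → 19.01.01; reconditioned → 19.01.01.02. Scheduled 10%. Umbrial agreement on 19.03.04: 19.01.01.02 not covered. → 10%.
Line C: textile-working → 19.01; hand-operated → 19.01.01; new → 19.01.01.01. Scheduled 32%. Ferrule agreement on 19.03: 19.01.01.01 not covered; Ferrule agreement on 19.03.02: 19.01.01.01 not covered. → 32%.
Line D: construction → 19.03; hand-operated → 19.03.02; as parts → 19.03.02.01. Scheduled 32%. No special measure applies. → 32%.
Sum: 4% + 10% + 32% + 32% = 78%.

78%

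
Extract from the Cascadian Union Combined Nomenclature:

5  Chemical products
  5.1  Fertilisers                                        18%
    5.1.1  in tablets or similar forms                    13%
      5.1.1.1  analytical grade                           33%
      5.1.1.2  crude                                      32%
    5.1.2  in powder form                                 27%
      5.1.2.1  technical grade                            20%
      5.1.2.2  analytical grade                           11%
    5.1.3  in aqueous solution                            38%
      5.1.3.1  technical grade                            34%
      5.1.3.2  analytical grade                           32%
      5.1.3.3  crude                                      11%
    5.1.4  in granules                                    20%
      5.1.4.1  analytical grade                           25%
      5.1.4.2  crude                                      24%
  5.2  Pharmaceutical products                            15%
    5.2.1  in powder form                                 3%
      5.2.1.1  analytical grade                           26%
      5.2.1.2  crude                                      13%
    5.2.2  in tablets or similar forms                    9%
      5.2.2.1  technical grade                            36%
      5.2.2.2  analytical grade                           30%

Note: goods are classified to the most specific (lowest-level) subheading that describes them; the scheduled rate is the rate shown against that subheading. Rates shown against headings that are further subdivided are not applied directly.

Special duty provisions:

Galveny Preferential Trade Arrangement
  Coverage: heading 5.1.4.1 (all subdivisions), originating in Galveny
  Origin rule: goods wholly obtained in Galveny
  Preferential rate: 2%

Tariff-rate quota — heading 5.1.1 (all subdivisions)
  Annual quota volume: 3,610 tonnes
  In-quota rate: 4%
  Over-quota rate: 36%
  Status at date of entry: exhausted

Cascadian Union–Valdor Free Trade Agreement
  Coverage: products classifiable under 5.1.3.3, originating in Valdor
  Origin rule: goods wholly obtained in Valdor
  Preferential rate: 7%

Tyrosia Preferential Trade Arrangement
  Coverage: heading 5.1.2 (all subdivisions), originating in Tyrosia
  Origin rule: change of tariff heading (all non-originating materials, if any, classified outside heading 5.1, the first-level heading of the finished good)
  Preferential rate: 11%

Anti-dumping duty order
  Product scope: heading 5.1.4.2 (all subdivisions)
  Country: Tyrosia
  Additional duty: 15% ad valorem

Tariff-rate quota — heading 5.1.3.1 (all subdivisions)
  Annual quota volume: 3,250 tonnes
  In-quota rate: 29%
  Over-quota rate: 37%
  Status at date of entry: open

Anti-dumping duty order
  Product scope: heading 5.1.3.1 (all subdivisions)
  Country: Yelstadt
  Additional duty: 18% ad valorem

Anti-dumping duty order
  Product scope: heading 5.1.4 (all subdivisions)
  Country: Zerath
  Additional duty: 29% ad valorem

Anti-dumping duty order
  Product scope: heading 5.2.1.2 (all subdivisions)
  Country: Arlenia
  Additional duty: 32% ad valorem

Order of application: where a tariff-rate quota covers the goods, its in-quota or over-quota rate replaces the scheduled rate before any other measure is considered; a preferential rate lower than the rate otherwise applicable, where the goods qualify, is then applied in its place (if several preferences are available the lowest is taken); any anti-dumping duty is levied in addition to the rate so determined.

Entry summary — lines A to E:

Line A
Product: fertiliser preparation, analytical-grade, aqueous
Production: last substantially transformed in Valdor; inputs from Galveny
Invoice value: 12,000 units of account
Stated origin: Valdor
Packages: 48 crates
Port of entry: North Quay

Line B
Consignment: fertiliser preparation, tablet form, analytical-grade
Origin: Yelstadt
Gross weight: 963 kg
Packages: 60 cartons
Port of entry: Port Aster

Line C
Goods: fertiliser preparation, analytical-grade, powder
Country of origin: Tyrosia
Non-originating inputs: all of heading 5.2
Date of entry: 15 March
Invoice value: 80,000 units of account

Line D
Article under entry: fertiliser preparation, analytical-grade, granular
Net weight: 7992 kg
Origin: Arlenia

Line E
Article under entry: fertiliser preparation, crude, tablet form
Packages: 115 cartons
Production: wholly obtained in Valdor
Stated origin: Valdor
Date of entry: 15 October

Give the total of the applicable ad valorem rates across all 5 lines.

140%

Line A: fertiliser → 5.1; aqueous → 5.1.3; analytical-grade → 5.1.3.2. Scheduled 32%. Valdor agreement on 5.1.3.3: 5.1.3.2 not covered. → 32%.
Line B: fertiliser → 5.1; tablet form → 5.1.1; analytical-grade → 5.1.1.1. Scheduled 33%. quota on 5.1.1 exhausted → over-quota 36%. → 36%.
Line C: fertiliser → 5.1; powder → 5.1.2; analytical-grade → 5.1.2.2. Scheduled 11%. Tyrosia agreement on 5.1.2: CTH met → 11% available; preference 11% not lower than 11% → no reduction. → 11%.
Line D: fertiliser → 5.1; granular → 5.1.4; analytical-grade → 5.1.4.1. Scheduled 25%. No special measure applies. → 25%.
Line E: fertiliser → 5.1; tablet form → 5.1.1; crude → 5.1.1.2. Scheduled 32%. quota on 5.1.1 exhausted → over-quota 36%; Valdor agreement on 5.1.3.3: 5.1.1.2 not covered. → 36%.
Sum: 32% + 36% + 11% + 25% + 36% = 140%.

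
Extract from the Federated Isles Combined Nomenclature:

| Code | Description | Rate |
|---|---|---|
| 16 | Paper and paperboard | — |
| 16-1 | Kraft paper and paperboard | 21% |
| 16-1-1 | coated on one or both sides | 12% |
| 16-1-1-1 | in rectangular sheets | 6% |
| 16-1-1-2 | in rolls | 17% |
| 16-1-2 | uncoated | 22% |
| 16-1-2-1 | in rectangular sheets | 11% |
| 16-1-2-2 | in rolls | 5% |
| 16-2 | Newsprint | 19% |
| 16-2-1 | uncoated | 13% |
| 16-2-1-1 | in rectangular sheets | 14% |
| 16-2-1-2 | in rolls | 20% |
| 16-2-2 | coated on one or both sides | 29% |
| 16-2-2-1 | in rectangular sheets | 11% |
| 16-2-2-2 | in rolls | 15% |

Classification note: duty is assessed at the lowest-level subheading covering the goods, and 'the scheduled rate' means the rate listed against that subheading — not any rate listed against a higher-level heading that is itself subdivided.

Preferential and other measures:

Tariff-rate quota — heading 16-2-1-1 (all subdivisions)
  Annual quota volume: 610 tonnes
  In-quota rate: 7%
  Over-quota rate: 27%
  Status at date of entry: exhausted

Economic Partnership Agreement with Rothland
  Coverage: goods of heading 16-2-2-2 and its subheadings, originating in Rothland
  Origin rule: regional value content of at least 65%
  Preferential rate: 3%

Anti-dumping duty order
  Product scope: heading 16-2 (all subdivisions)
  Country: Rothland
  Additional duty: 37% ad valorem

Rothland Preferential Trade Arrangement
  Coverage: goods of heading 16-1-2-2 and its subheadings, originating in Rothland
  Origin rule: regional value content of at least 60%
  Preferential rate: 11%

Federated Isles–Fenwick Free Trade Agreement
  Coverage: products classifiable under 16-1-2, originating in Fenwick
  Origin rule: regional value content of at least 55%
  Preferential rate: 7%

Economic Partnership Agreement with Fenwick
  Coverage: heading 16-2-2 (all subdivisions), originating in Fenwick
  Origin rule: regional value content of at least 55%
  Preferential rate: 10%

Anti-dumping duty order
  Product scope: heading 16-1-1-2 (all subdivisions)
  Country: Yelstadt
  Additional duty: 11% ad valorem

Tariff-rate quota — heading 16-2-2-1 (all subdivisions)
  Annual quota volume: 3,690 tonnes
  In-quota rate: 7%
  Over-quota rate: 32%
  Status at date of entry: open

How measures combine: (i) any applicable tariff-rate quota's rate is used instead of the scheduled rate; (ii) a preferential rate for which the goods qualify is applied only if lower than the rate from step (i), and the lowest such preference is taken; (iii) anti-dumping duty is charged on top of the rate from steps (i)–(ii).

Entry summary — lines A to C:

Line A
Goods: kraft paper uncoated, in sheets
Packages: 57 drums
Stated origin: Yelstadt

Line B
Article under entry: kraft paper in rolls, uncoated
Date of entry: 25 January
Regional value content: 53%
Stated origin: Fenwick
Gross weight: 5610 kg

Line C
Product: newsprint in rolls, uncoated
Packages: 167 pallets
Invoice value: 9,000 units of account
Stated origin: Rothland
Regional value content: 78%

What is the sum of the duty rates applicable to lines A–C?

73%

Line A: kraft paper → 16-1; uncoated → 16-1-2; in sheets → 16-1-2-1. Scheduled 11%. No special measure applies. → 11%.
Line B: kraft paper → 16-1; uncoated → 16-1-2; in rolls → 16-1-2-2. Scheduled 5%. Fenwick agreement on 16-1-2: RVC < 55%; Fenwick agreement on 16-2-2: 16-1-2-2 not covered. → 5%.
Line C: newsprint → 16-2; uncoated → 16-2-1; in rolls → 16-2-1-2. Scheduled 20%. Rothland agreement on 16-2-2-2: 16-2-1-2 not covered; Rothland agreement on 16-1-2-2: 16-2-1-2 not covered; anti-dumping (Rothland, 16-2): +37%; total 20% + 37% = 57%. → 57%.
Sum: 11% + 5% + 57% = 73%.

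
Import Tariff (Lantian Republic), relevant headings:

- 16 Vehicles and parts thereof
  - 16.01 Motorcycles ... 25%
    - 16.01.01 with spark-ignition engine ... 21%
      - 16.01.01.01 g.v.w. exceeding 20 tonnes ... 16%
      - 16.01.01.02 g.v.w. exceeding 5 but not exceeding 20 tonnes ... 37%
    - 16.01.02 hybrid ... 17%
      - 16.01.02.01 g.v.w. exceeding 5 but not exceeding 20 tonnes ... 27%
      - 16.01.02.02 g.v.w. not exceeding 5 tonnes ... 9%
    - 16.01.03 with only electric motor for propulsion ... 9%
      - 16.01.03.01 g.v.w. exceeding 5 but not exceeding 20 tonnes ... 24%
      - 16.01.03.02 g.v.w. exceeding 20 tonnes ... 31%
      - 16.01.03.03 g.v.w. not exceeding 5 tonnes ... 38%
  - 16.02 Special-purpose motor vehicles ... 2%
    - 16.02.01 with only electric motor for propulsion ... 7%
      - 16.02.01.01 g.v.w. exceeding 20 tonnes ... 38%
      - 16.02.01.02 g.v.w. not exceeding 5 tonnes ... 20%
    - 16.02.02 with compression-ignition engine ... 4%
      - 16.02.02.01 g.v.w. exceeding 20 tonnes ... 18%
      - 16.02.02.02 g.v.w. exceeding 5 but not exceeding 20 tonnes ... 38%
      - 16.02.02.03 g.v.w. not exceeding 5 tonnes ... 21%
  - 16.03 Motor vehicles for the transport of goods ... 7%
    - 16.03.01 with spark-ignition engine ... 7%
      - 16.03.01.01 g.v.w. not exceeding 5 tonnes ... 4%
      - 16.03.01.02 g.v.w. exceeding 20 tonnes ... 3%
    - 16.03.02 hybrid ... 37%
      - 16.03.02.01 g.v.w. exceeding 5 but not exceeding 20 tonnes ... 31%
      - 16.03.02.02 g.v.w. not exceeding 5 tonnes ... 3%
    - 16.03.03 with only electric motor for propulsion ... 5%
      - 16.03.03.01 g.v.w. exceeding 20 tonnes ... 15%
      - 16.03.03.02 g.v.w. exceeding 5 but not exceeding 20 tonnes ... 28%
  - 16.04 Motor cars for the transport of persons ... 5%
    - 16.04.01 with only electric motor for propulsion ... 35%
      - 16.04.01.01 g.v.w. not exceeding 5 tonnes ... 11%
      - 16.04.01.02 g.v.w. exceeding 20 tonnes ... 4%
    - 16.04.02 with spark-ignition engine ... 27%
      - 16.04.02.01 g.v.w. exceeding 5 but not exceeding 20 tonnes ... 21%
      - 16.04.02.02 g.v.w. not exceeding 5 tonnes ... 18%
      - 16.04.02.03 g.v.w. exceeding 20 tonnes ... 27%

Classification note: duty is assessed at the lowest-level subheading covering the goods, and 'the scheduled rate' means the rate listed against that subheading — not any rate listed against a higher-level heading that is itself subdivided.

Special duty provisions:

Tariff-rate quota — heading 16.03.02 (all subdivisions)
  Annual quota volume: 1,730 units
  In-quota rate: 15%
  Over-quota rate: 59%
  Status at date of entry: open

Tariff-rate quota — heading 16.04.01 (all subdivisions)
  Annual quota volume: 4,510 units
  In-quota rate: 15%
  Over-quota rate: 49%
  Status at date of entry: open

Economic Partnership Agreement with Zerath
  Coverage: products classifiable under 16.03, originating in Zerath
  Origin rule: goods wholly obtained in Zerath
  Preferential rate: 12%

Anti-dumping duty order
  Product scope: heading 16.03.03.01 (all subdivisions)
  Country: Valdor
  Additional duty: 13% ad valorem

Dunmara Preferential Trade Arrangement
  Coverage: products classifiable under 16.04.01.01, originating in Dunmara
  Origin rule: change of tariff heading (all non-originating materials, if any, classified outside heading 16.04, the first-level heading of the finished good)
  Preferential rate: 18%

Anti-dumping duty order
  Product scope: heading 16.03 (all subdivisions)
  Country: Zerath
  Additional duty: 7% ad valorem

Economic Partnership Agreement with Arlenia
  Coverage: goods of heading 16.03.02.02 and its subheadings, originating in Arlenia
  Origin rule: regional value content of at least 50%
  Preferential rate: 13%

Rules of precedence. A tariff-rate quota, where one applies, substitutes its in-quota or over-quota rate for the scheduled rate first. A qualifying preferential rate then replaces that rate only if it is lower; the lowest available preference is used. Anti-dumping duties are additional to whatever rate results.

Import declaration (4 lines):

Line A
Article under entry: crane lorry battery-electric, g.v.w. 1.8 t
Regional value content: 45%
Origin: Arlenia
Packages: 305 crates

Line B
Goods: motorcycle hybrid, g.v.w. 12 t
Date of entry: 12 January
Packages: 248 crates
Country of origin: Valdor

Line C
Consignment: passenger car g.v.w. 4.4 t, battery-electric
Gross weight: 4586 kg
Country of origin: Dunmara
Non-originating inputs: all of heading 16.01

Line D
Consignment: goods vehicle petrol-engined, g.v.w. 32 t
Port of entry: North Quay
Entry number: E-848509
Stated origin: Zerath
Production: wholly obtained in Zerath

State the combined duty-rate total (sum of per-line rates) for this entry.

72%

Line A: crane lorry → 16.02; battery-electric → 16.02.01; g.v.w. 1.8 t → 16.02.01.02. Scheduled 20%. Arlenia agreement on 16.03.02.02: 16.02.01.02 not covered. → 20%.
Line B: motorcycle → 16.01; hybrid → 16.01.02; g.v.w. 12 t → 16.01.02.01. Scheduled 27%. No special measure applies. → 27%.
Line C: passenger car → 16.04; battery-electric → 16.04.01; g.v.w. 4.4 t → 16.04.01.01. Scheduled 11%. quota on 16.04.01 open → in-quota 15%; Dunmara agreement on 16.04.01.01: CTH met → 18% available; preference 18% not lower than 15% → no reduction. → 15%.
Line D: goods vehicle → 16.03; petrol-engined → 16.03.01; g.v.w. 32 t → 16.03.01.02. Scheduled 3%. Zerath agreement on 16.03: wholly obtained → 12% available; preference 12% not lower than 3% → no reduction; anti-dumping (Zerath, 16.03): +7%; total 3% + 7% = 10%. → 10%.
Sum: 20% + 27% + 15% + 10% = 72%.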